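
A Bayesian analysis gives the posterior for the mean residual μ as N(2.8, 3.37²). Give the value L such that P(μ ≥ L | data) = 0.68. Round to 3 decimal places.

1.224

Need L with P(μ ≥ L) = 0.68: L = 2.8 − z_{0.32}·3.37.
z = 0.468; L = 2.8 − 0.468 × 3.37 = 1.224.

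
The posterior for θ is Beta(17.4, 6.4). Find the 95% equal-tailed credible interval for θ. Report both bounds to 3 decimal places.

[0.541, 0.885]

Posterior: Beta(17.4, 6.4).
Equal-tailed 95% interval: the 0.025 and 0.975 quantiles of Beta(17.4, 6.4).
Posterior mean ≈ 0.731, SD ≈ 0.089; a Normal approximation gives roughly [0.557, 0.906].
Exact: F⁻¹(0.025) = 0.541; F⁻¹(0.975) = 0.885.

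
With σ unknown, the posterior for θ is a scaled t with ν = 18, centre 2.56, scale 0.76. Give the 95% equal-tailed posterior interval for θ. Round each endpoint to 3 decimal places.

The t_18 distribution is symmetric; the 95% interval is 2.56 ± t·0.76 with t_{0.975,18} = 2.101.
Half-width: 2.101 × 0.76 = 1.597.
2.56 − 1.597 = 0.963; 2.56 + 1.597 = 4.157.

[0.963, 4.157]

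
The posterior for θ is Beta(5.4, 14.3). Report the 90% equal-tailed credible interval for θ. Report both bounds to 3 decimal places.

Posterior: Beta(5.4, 14.3).
Equal-tailed 90% interval: the 0.05 and 0.95 quantiles of Beta(5.4, 14.3).
Posterior mean ≈ 0.274, SD ≈ 0.098; a Normal approximation gives roughly [0.113, 0.435].
Exact: F⁻¹(0.05) = 0.127; F⁻¹(0.95) = 0.448.

[0.127, 0.448]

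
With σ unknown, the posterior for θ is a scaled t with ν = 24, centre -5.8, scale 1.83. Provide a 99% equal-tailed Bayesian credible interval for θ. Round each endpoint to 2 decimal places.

The t_24 distribution is symmetric; the 99% interval is -5.8 ± t·1.83 with t_{0.995,24} = 2.797.
Half-width: 2.797 × 1.83 = 5.12.
-5.8 − 5.12 = -10.92; -5.8 + 5.12 = -0.68.

[-10.92, -0.68]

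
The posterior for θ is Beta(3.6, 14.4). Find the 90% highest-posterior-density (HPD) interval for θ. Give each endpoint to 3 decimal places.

[0.053, 0.341]

The posterior is unimodal and skewed, so the HPD interval has equal density at both endpoints and is the shortest 90% interval.
Solving f(0.053) = f(0.341) with F(0.341) − F(0.053) = 0.90 gives [0.053, 0.341].
For comparison, the equal-tailed interval is [0.070, 0.368]; the HPD is narrower and shifted toward the mode.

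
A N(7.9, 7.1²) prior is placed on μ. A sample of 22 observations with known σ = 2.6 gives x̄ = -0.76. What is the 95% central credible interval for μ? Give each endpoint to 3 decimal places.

[-1.791, 0.376]

Posterior precision = 1/7.1² + 22/2.6² = 0.0198 + 3.2544 = 3.2743, so posterior SD = 0.5526.
Posterior mean = (7.9/7.1² + 22·-0.76/2.6²) / 3.2743 = -0.7075.
Interval: -0.7075 ± 1.960 × 0.5526 → [-1.791, 0.376].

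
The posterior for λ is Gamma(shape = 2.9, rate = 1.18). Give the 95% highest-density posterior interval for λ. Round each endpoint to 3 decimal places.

[0.228, 5.290]

The posterior is unimodal and skewed, so the HPD interval has equal density at both endpoints and is the shortest 95% interval.
Solving f(0.228) = f(5.290) with F(5.290) − F(0.228) = 0.95 gives [0.228, 5.290].
For comparison, the equal-tailed interval is [0.488, 5.988]; the HPD is narrower and shifted toward the mode.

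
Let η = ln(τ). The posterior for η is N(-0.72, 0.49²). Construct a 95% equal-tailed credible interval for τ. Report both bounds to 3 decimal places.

[0.186, 1.272]

On the log scale the 95% interval is -0.72 ± 1.960 × 0.49 = [-1.6804, 0.2404].
Exponentiate: [e^-1.6804, e^0.2404] = [0.186, 1.272].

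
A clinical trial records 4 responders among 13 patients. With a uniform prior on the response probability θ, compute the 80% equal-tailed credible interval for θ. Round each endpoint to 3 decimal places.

[0.185, 0.492]

Posterior: Beta(1+4, 1+9) = Beta(5, 10).
Equal-tailed 80% interval: the 0.1 and 0.9 quantiles of Beta(5, 10).
Posterior mean ≈ 0.333, SD ≈ 0.118; a Normal approximation gives roughly [0.182, 0.484].
Exact: F⁻¹(0.1) = 0.185; F⁻¹(0.9) = 0.492.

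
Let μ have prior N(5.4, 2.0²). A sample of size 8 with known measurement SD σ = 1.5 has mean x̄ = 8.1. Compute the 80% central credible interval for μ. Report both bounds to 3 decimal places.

[7.266, 8.580]

Posterior precision = 1/2.0² + 8/1.5² = 0.2500 + 3.5556 = 3.8056, so posterior SD = 0.5126.
Posterior mean = (5.4/2.0² + 8·8.1/1.5²) / 3.8056 = 7.9226.
Interval: 7.9226 ± 1.282 × 0.5126 → [7.266, 8.580].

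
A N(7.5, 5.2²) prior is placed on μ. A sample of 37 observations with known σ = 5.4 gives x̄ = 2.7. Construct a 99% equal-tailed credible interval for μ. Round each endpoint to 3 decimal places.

[0.582, 5.090]

Posterior precision = 1/5.2² + 37/5.4² = 0.0370 + 1.2689 = 1.3058, so posterior SD = 0.8751.
Posterior mean = (7.5/5.2² + 37·2.7/5.4²) / 1.3058 = 2.8359.
Interval: 2.8359 ± 2.576 × 0.8751 → [0.582, 5.090].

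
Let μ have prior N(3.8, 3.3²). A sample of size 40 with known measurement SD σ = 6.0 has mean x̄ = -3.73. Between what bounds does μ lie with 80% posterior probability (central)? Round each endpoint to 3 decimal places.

Posterior precision = 1/3.3² + 40/6.0² = 0.0918 + 1.1111 = 1.2029, so posterior SD = 0.9118.
Posterior mean = (3.8/3.3² + 40·-3.73/6.0²) / 1.2029 = -3.1552.
Interval: -3.1552 ± 1.282 × 0.9118 → [-4.324, -1.987].

[-4.324, -1.987]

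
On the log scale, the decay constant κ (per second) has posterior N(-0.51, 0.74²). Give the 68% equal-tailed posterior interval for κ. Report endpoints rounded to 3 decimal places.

On the log scale the 68% interval is -0.51 ± 0.994 × 0.74 = [-1.2459, 0.2259].
Exponentiate: [e^-1.2459, e^0.2259] = [0.288, 1.253].

[0.288, 1.253]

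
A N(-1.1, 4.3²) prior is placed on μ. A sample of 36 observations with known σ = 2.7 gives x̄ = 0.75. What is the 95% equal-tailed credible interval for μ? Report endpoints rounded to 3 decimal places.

[-0.147, 1.607]

Posterior precision = 1/4.3² + 36/2.7² = 0.0541 + 4.9383 = 4.9924, so posterior SD = 0.4476.
Posterior mean = (-1.1/4.3² + 36·0.75/2.7²) / 4.9924 = 0.7300.
Interval: 0.7300 ± 1.960 × 0.4476 → [-0.147, 1.607].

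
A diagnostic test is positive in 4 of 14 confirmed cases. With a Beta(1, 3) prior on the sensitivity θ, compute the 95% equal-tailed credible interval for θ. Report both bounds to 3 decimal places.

Posterior: Beta(1+4, 3+10) = Beta(5, 13).
Equal-tailed 95% interval: the 0.025 and 0.975 quantiles of Beta(5, 13).
Posterior mean ≈ 0.278, SD ≈ 0.103; a Normal approximation gives roughly [0.076, 0.479].
Exact: F⁻¹(0.025) = 0.103; F⁻¹(0.975) = 0.499.

[0.103, 0.499]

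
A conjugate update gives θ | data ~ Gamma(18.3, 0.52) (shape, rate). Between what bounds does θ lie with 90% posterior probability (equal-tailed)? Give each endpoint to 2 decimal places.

Posterior: Gamma(shape 18.3, rate 0.52).
Equal-tailed 90% interval: Gamma(18.3, 0.52) quantiles at 0.05 and 0.95.
Posterior mean ≈ 35.19, SD ≈ 8.23; a Normal approximation gives roughly [21.66, 48.72].
Exact: lower = 22.84; upper = 49.73.

[22.84, 49.73]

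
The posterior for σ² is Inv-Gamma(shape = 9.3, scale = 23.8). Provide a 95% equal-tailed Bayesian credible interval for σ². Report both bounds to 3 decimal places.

[1.473, 5.512]

Inverse-Gamma(9.3, 23.8) quantiles: F⁻¹(0.025) and F⁻¹(0.975).
Equivalently, 1/σ² ~ Gamma(9.3, rate = 23.8); invert its 0.975 and 0.025 quantiles.
Posterior mean ≈ 2.867, SD ≈ 1.061; a Normal approximation gives roughly [0.787, 4.948].
Exact: lower = 1.473; upper = 5.512.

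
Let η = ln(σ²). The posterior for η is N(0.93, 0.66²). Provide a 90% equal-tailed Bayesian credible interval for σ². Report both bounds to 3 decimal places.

[0.856, 7.505]

On the log scale the 90% interval is 0.93 ± 1.645 × 0.66 = [-0.1556, 2.0156].
Exponentiate: [e^-0.1556, e^2.0156] = [0.856, 7.505].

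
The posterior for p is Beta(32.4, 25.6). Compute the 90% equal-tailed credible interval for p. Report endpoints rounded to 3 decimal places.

[0.451, 0.664]

Posterior: Beta(32.4, 25.6).
Equal-tailed 90% interval: the 0.05 and 0.95 quantiles of Beta(32.4, 25.6).
Posterior mean ≈ 0.559, SD ≈ 0.065; a Normal approximation gives roughly [0.452, 0.665].
Exact: F⁻¹(0.05) = 0.451; F⁻¹(0.95) = 0.664.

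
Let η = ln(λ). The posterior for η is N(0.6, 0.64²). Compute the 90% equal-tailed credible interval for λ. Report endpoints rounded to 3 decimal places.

[0.636, 5.221]

On the log scale the 90% interval is 0.6 ± 1.645 × 0.64 = [-0.4527, 1.6527].
Exponentiate: [e^-0.4527, e^1.6527] = [0.636, 5.221].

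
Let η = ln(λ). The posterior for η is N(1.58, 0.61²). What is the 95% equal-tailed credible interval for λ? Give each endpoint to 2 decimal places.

[1.47, 16.05]

On the log scale the 95% interval is 1.58 ± 1.960 × 0.61 = [0.3844, 2.7756].
Exponentiate: [e^0.3844, e^2.7756] = [1.47, 16.05].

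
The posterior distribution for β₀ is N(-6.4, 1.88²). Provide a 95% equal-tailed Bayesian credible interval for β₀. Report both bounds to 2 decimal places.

The posterior is symmetric, so the 95% equal-tailed interval is β₀ = -6.4 ± z·1.88 with z = 1.960.
Half-width: 1.960 × 1.88 = 3.68.
-6.4 − 3.68 = -10.08; -6.4 + 3.68 = -2.72.

[-10.08, -2.72]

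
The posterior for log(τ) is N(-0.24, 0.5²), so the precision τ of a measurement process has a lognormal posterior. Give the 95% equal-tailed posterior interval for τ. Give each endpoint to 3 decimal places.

[0.295, 2.096]

On the log scale the 95% interval is -0.24 ± 1.960 × 0.5 = [-1.2200, 0.7400].
Exponentiate: [e^-1.2200, e^0.7400] = [0.295, 2.096].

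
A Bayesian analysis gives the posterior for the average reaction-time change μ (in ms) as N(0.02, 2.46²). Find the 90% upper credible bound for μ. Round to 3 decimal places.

Need U with P(μ ≤ U) = 0.90: U = 0.02 + z_{0.1}·2.46.
z = 1.282; U = 0.02 + 1.282 × 2.46 = 3.173.

3.173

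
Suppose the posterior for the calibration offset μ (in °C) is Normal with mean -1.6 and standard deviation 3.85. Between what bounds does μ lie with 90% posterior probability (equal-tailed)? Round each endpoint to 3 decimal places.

[-7.933, 4.733]

The posterior is symmetric, so the 90% equal-tailed interval is μ = -1.6 ± z·3.85 with z = 1.645.
Half-width: 1.645 × 3.85 = 6.333.
-1.6 − 6.333 = -7.933; -1.6 + 6.333 = 4.733.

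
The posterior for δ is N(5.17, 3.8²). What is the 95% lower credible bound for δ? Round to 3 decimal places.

Need L with P(δ ≥ L) = 0.95: L = 5.17 − z_{0.05}·3.8.
z = 1.645; L = 5.17 − 1.645 × 3.8 = -1.080.

-1.080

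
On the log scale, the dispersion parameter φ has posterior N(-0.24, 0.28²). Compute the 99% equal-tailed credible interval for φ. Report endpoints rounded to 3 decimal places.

[0.382, 1.618]

On the log scale the 99% interval is -0.24 ± 2.576 × 0.28 = [-0.9612, 0.4812].
Exponentiate: [e^-0.9612, e^0.4812] = [0.382, 1.618].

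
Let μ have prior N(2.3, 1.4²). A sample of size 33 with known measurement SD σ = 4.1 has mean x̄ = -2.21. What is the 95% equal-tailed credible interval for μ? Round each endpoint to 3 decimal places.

Posterior precision = 1/1.4² + 33/4.1² = 0.5102 + 1.9631 = 2.4733, so posterior SD = 0.6359.
Posterior mean = (2.3/1.4² + 33·-2.21/4.1²) / 2.4733 = -1.2797.
Interval: -1.2797 ± 1.960 × 0.6359 → [-2.526, -0.033].

[-2.526, -0.033]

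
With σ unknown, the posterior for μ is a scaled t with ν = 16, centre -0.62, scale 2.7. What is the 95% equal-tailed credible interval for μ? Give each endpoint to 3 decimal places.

[-6.344, 5.104]

The t_16 distribution is symmetric; the 95% interval is -0.62 ± t·2.7 with t_{0.975,16} = 2.120.
Half-width: 2.120 × 2.7 = 5.724.
-0.62 − 5.724 = -6.344; -0.62 + 5.724 = 5.104.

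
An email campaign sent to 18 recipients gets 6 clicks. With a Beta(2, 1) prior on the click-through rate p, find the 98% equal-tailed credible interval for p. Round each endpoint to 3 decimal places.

Posterior: Beta(2+6, 1+12) = Beta(8, 13).
Equal-tailed 98% interval: the 0.01 and 0.99 quantiles of Beta(8, 13).
Posterior mean ≈ 0.381, SD ≈ 0.104; a Normal approximation gives roughly [0.140, 0.622].
Exact: F⁻¹(0.01) = 0.163; F⁻¹(0.99) = 0.631.

[0.163, 0.631]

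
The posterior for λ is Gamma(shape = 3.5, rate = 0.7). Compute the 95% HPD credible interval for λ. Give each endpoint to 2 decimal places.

[0.71, 10.26]

The posterior is unimodal and skewed, so the HPD interval has equal density at both endpoints and is the shortest 95% interval.
Solving f(0.71) = f(10.26) with F(10.26) − F(0.71) = 0.95 gives [0.71, 10.26].
For comparison, the equal-tailed interval is [1.21, 11.44]; the HPD is narrower and shifted toward the mode.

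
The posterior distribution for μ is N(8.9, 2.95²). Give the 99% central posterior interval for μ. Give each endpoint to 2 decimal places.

[1.30, 16.50]

The posterior is symmetric, so the 99% equal-tailed interval is μ = 8.9 ± z·2.95 with z = 2.576.
Half-width: 2.576 × 2.95 = 7.60.
8.9 − 7.60 = 1.30; 8.9 + 7.60 = 16.50.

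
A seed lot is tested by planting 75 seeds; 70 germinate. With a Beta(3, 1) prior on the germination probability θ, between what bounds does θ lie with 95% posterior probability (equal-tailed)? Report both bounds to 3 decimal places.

Posterior: Beta(3+70, 1+5) = Beta(73, 6).
Equal-tailed 95% interval: the 0.025 and 0.975 quantiles of Beta(73, 6).
Posterior mean ≈ 0.924, SD ≈ 0.030; a Normal approximation gives roughly [0.866, 0.982].
Exact: F⁻¹(0.025) = 0.857; F⁻¹(0.975) = 0.971.

[0.857, 0.971]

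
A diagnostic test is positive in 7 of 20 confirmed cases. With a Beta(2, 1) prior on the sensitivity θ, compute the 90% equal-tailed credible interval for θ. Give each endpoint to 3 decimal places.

Posterior: Beta(2+7, 1+13) = Beta(9, 14).
Equal-tailed 90% interval: the 0.05 and 0.95 quantiles of Beta(9, 14).
Posterior mean ≈ 0.391, SD ≈ 0.100; a Normal approximation gives roughly [0.227, 0.555].
Exact: F⁻¹(0.05) = 0.233; F⁻¹(0.95) = 0.561.

[0.233, 0.561]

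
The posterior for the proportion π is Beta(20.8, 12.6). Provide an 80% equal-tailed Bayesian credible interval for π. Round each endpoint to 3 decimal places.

[0.514, 0.728]

Posterior: Beta(20.8, 12.6).
Equal-tailed 80% interval: the 0.1 and 0.9 quantiles of Beta(20.8, 12.6).
Posterior mean ≈ 0.623, SD ≈ 0.083; a Normal approximation gives roughly [0.517, 0.729].
Exact: F⁻¹(0.1) = 0.514; F⁻¹(0.9) = 0.728.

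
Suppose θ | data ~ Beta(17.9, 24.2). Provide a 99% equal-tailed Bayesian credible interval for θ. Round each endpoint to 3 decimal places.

Posterior: Beta(17.9, 24.2).
Equal-tailed 99% interval: the 0.005 and 0.995 quantiles of Beta(17.9, 24.2).
Posterior mean ≈ 0.425, SD ≈ 0.075; a Normal approximation gives roughly [0.231, 0.619].
Exact: F⁻¹(0.005) = 0.242; F⁻¹(0.995) = 0.622.

[0.242, 0.622]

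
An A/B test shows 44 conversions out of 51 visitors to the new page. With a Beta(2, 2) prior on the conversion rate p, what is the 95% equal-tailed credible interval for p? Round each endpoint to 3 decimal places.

[0.729, 0.921]

Posterior: Beta(2+44, 2+7) = Beta(46, 9).
Equal-tailed 95% interval: the 0.025 and 0.975 quantiles of Beta(46, 9).
Posterior mean ≈ 0.836, SD ≈ 0.049; a Normal approximation gives roughly [0.739, 0.933].
Exact: F⁻¹(0.025) = 0.729; F⁻¹(0.975) = 0.921.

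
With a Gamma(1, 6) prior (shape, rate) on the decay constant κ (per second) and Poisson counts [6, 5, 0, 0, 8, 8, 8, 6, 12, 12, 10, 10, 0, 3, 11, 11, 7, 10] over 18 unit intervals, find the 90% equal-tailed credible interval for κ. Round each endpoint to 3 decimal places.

[4.582, 6.132]

Posterior: Gamma(1+127, 6+18) = Gamma(128, 24) (shape, rate).
Equal-tailed 90% interval: Gamma(128, 24) quantiles at 0.05 and 0.95.
Posterior mean ≈ 5.333, SD ≈ 0.471; a Normal approximation gives roughly [4.558, 6.109].
Exact: lower = 4.582; upper = 6.132.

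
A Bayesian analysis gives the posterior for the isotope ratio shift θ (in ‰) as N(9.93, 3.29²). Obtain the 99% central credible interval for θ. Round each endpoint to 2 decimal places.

[1.46, 18.40]

The posterior is symmetric, so the 99% equal-tailed interval is θ = 9.93 ± z·3.29 with z = 2.576.
Half-width: 2.576 × 3.29 = 8.47.
9.93 − 8.47 = 1.46; 9.93 + 8.47 = 18.40.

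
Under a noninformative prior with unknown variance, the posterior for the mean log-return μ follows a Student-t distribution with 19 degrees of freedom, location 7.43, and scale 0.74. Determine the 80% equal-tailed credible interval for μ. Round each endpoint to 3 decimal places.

[6.447, 8.413]

The t_19 distribution is symmetric; the 80% interval is 7.43 ± t·0.74 with t_{0.9,19} = 1.328.
Half-width: 1.328 × 0.74 = 0.983.
7.43 − 0.983 = 6.447; 7.43 + 0.983 = 8.413.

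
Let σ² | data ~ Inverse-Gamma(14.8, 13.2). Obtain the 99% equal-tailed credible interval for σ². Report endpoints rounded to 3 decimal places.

[0.497, 1.953]

Inverse-Gamma(14.8, 13.2) quantiles: F⁻¹(0.005) and F⁻¹(0.995).
Equivalently, 1/σ² ~ Gamma(14.8, rate = 13.2); invert its 0.995 and 0.005 quantiles.
Posterior mean ≈ 0.957, SD ≈ 0.267; a Normal approximation gives roughly [0.268, 1.645].
Exact: lower = 0.497; upper = 1.953.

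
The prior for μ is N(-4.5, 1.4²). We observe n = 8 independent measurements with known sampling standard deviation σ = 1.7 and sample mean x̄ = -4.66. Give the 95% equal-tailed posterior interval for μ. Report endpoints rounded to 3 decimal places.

Posterior precision = 1/1.4² + 8/1.7² = 0.5102 + 2.7682 = 3.2784, so posterior SD = 0.5523.
Posterior mean = (-4.5/1.4² + 8·-4.66/1.7²) / 3.2784 = -4.6351.
Interval: -4.6351 ± 1.960 × 0.5523 → [-5.718, -3.553].

[-5.718, -3.553]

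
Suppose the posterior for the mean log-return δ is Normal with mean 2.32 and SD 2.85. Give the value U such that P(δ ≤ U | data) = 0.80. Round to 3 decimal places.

4.719

Need U with P(δ ≤ U) = 0.80: U = 2.32 + z_{0.2}·2.85.
z = 0.842; U = 2.32 + 0.842 × 2.85 = 4.719.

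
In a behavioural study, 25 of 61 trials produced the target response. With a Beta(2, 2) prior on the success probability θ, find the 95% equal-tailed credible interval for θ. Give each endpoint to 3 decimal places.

[0.299, 0.536]

Posterior: Beta(2+25, 2+36) = Beta(27, 38).
Equal-tailed 95% interval: the 0.025 and 0.975 quantiles of Beta(27, 38).
Posterior mean ≈ 0.415, SD ≈ 0.061; a Normal approximation gives roughly [0.296, 0.534].
Exact: F⁻¹(0.025) = 0.299; F⁻¹(0.975) = 0.536.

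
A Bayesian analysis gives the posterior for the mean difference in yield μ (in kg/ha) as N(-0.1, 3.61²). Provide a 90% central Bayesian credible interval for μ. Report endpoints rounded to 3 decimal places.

The posterior is symmetric, so the 90% equal-tailed interval is μ = -0.1 ± z·3.61 with z = 1.645.
Half-width: 1.645 × 3.61 = 5.938.
-0.1 − 5.938 = -6.038; -0.1 + 5.938 = 5.838.

[-6.038, 5.838]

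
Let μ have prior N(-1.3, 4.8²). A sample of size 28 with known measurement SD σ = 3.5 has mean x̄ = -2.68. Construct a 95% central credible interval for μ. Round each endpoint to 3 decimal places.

[-3.939, -1.370]

Posterior precision = 1/4.8² + 28/3.5² = 0.0434 + 2.2857 = 2.3291, so posterior SD = 0.6552.
Posterior mean = (-1.3/4.8² + 28·-2.68/3.5²) / 2.3291 = -2.6543.
Interval: -2.6543 ± 1.960 × 0.6552 → [-3.939, -1.370].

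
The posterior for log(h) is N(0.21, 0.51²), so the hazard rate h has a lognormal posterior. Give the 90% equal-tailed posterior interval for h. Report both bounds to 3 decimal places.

[0.533, 2.854]

On the log scale the 90% interval is 0.21 ± 1.645 × 0.51 = [-0.6289, 1.0489].
Exponentiate: [e^-0.6289, e^1.0489] = [0.533, 2.854].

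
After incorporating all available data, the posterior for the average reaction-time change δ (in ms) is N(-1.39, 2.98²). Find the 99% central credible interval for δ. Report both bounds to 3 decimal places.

The posterior is symmetric, so the 99% equal-tailed interval is δ = -1.39 ± z·2.98 with z = 2.576.
Half-width: 2.576 × 2.98 = 7.676.
-1.39 − 7.676 = -9.066; -1.39 + 7.676 = 6.286.

[-9.066, 6.286]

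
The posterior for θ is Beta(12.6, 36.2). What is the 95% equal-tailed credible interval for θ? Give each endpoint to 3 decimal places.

Posterior: Beta(12.6, 36.2).
Equal-tailed 95% interval: the 0.025 and 0.975 quantiles of Beta(12.6, 36.2).
Posterior mean ≈ 0.258, SD ≈ 0.062; a Normal approximation gives roughly [0.137, 0.380].
Exact: F⁻¹(0.025) = 0.147; F⁻¹(0.975) = 0.388.

[0.147, 0.388]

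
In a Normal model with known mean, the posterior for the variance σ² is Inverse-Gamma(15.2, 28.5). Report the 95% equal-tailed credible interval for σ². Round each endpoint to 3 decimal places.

[1.200, 3.335]

Inverse-Gamma(15.2, 28.5) quantiles: F⁻¹(0.025) and F⁻¹(0.975).
Equivalently, 1/σ² ~ Gamma(15.2, rate = 28.5); invert its 0.975 and 0.025 quantiles.
Posterior mean ≈ 2.007, SD ≈ 0.552; a Normal approximation gives roughly [0.924, 3.090].
Exact: lower = 1.200; upper = 3.335.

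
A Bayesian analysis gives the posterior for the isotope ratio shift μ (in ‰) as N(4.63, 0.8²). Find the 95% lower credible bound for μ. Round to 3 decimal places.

Need L with P(μ ≥ L) = 0.95: L = 4.63 − z_{0.05}·0.8.
z = 1.645; L = 4.63 − 1.645 × 0.8 = 3.314.

3.314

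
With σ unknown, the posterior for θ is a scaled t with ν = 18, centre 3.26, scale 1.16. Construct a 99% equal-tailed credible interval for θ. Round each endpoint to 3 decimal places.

The t_18 distribution is symmetric; the 99% interval is 3.26 ± t·1.16 with t_{0.995,18} = 2.878.
Half-width: 2.878 × 1.16 = 3.339.
3.26 − 3.339 = -0.079; 3.26 + 3.339 = 6.599.

[-0.079, 6.599]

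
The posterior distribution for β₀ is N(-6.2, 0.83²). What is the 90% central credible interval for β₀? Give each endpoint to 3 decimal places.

[-7.565, -4.835]

The posterior is symmetric, so the 90% equal-tailed interval is β₀ = -6.2 ± z·0.83 with z = 1.645.
Half-width: 1.645 × 0.83 = 1.365.
-6.2 − 1.365 = -7.565; -6.2 + 1.365 = -4.835.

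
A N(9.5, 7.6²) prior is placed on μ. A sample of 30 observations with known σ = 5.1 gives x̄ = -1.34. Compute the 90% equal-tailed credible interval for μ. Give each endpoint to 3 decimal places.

Posterior precision = 1/7.6² + 30/5.1² = 0.0173 + 1.1534 = 1.1707, so posterior SD = 0.9242.
Posterior mean = (9.5/7.6² + 30·-1.34/5.1²) / 1.1707 = -1.1797.
Interval: -1.1797 ± 1.645 × 0.9242 → [-2.700, 0.341].

[-2.700, 0.341]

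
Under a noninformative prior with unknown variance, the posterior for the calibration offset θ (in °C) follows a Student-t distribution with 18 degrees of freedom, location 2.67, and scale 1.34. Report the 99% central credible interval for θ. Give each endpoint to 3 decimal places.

The t_18 distribution is symmetric; the 99% interval is 2.67 ± t·1.34 with t_{0.995,18} = 2.878.
Half-width: 2.878 × 1.34 = 3.857.
2.67 − 3.857 = -1.187; 2.67 + 3.857 = 6.527.

[-1.187, 6.527]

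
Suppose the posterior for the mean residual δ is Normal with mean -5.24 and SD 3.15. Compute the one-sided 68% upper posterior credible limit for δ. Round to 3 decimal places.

Need U with P(δ ≤ U) = 0.68: U = -5.24 + z_{0.32}·3.15.
z = 0.468; U = -5.24 + 0.468 × 3.15 = -3.767.

-3.767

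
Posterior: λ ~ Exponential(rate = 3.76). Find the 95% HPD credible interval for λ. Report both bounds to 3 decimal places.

The exponential density is strictly decreasing on [0, ∞), so the HPD interval is anchored at 0: [0, q] with P(λ ≤ q) = 0.95.
q = −ln(1 − 0.95) / 3.76 = 2.9957 / 3.76 = 0.797.

[0.000, 0.797]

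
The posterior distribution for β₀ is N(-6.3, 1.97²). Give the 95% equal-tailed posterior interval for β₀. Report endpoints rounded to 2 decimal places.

[-10.16, -2.44]

The posterior is symmetric, so the 95% equal-tailed interval is β₀ = -6.3 ± z·1.97 with z = 1.960.
Half-width: 1.960 × 1.97 = 3.86.
-6.3 − 3.86 = -10.16; -6.3 + 3.86 = -2.44.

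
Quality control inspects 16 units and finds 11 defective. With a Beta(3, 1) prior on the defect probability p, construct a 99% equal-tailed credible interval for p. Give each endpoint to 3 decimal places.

Posterior: Beta(3+11, 1+5) = Beta(14, 6).
Equal-tailed 99% interval: the 0.005 and 0.995 quantiles of Beta(14, 6).
Posterior mean ≈ 0.700, SD ≈ 0.100; a Normal approximation gives roughly [0.442, 0.958].
Exact: F⁻¹(0.005) = 0.418; F⁻¹(0.995) = 0.910.

[0.418, 0.910]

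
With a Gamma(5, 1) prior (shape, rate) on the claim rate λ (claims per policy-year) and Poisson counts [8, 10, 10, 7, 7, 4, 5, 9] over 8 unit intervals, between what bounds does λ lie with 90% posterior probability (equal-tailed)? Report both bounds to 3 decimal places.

[5.815, 8.756]

Posterior: Gamma(5+60, 1+8) = Gamma(65, 9) (shape, rate).
Equal-tailed 90% interval: Gamma(65, 9) quantiles at 0.05 and 0.95.
Posterior mean ≈ 7.222, SD ≈ 0.896; a Normal approximation gives roughly [5.749, 8.696].
Exact: lower = 5.815; upper = 8.756.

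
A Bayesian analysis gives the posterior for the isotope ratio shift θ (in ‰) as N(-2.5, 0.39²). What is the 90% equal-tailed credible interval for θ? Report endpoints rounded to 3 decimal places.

[-3.141, -1.859]

The posterior is symmetric, so the 90% equal-tailed interval is θ = -2.5 ± z·0.39 with z = 1.645.
Half-width: 1.645 × 0.39 = 0.641.
-2.5 − 0.641 = -3.141; -2.5 + 0.641 = -1.859.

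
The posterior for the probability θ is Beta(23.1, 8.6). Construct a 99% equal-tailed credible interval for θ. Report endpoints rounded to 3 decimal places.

[0.508, 0.897]

Posterior: Beta(23.1, 8.6).
Equal-tailed 99% interval: the 0.005 and 0.995 quantiles of Beta(23.1, 8.6).
Posterior mean ≈ 0.729, SD ≈ 0.078; a Normal approximation gives roughly [0.528, 0.929].
Exact: F⁻¹(0.005) = 0.508; F⁻¹(0.995) = 0.897.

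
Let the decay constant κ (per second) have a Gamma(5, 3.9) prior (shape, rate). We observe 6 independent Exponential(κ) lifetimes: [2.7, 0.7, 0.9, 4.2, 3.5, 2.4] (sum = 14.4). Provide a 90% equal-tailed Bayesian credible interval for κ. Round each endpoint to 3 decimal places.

[0.337, 0.927]

Posterior: Gamma(5+6, 3.9+14.4) = Gamma(11, 18.3) (shape, rate).
Equal-tailed 90% interval: Gamma(11, 18.3) quantiles at 0.05 and 0.95.
Posterior mean ≈ 0.601, SD ≈ 0.181; a Normal approximation gives roughly [0.303, 0.899].
Exact: lower = 0.337; upper = 0.927.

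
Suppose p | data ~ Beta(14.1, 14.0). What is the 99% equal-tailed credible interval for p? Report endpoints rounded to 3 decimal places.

[0.270, 0.733]

Posterior: Beta(14.1, 14.0).
Equal-tailed 99% interval: the 0.005 and 0.995 quantiles of Beta(14.1, 14.0).
Posterior mean ≈ 0.502, SD ≈ 0.093; a Normal approximation gives roughly [0.263, 0.741].
Exact: F⁻¹(0.005) = 0.270; F⁻¹(0.995) = 0.733.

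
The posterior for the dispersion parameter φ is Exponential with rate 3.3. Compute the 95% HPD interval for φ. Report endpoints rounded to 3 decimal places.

[0.000, 0.908]

The exponential density is strictly decreasing on [0, ∞), so the HPD interval is anchored at 0: [0, q] with P(φ ≤ q) = 0.95.
q = −ln(1 − 0.95) / 3.3 = 2.9957 / 3.3 = 0.908.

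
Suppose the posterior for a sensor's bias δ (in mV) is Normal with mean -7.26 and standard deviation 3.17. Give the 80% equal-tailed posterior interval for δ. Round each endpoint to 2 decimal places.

[-11.32, -3.20]

The posterior is symmetric, so the 80% equal-tailed interval is δ = -7.26 ± z·3.17 with z = 1.282.
Half-width: 1.282 × 3.17 = 4.06.
-7.26 − 4.06 = -11.32; -7.26 + 4.06 = -3.20.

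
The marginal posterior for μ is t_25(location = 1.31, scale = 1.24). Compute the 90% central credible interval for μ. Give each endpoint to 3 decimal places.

The t_25 distribution is symmetric; the 90% interval is 1.31 ± t·1.24 with t_{0.95,25} = 1.708.
Half-width: 1.708 × 1.24 = 2.118.
1.31 − 2.118 = -0.808; 1.31 + 2.118 = 3.428.

[-0.808, 3.428]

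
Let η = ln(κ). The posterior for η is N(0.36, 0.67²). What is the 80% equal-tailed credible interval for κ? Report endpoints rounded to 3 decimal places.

[0.607, 3.383]

On the log scale the 80% interval is 0.36 ± 1.282 × 0.67 = [-0.4986, 1.2186].
Exponentiate: [e^-0.4986, e^1.2186] = [0.607, 3.383].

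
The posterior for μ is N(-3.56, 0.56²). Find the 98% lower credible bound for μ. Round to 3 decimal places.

Need L with P(μ ≥ L) = 0.98: L = -3.56 − z_{0.02}·0.56.
z = 2.054; L = -3.56 − 2.054 × 0.56 = -4.710.

-4.710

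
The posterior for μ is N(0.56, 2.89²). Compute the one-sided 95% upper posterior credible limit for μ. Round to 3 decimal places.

5.314

Need U with P(μ ≤ U) = 0.95: U = 0.56 + z_{0.05}·2.89.
z = 1.645; U = 0.56 + 1.645 × 2.89 = 5.314.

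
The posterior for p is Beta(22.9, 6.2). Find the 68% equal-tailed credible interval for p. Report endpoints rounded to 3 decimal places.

[0.712, 0.861]

Posterior: Beta(22.9, 6.2).
Equal-tailed 68% interval: the 0.16 and 0.84 quantiles of Beta(22.9, 6.2).
Posterior mean ≈ 0.787, SD ≈ 0.075; a Normal approximation gives roughly [0.713, 0.861].
Exact: F⁻¹(0.16) = 0.712; F⁻¹(0.84) = 0.861.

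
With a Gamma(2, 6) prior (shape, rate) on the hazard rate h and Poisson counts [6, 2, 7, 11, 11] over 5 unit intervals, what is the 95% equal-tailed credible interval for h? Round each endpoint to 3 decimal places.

Posterior: Gamma(2+37, 6+5) = Gamma(39, 11) (shape, rate).
Equal-tailed 95% interval: Gamma(39, 11) quantiles at 0.025 and 0.975.
Posterior mean ≈ 3.545, SD ≈ 0.568; a Normal approximation gives roughly [2.433, 4.658].
Exact: lower = 2.521; upper = 4.742.

[2.521, 4.742]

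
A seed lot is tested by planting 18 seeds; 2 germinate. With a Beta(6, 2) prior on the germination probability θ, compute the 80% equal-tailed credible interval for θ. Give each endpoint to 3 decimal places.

[0.196, 0.426]

Posterior: Beta(6+2, 2+16) = Beta(8, 18).
Equal-tailed 80% interval: the 0.1 and 0.9 quantiles of Beta(8, 18).
Posterior mean ≈ 0.308, SD ≈ 0.089; a Normal approximation gives roughly [0.194, 0.422].
Exact: F⁻¹(0.1) = 0.196; F⁻¹(0.9) = 0.426.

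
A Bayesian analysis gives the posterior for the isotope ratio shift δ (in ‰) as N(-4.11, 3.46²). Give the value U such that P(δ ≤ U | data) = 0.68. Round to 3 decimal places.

Need U with P(δ ≤ U) = 0.68: U = -4.11 + z_{0.32}·3.46.
z = 0.468; U = -4.11 + 0.468 × 3.46 = -2.492.

-2.492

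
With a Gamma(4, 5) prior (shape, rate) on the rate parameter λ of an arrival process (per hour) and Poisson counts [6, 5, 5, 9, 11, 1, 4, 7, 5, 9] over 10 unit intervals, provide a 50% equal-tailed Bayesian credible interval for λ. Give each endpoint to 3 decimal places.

[4.024, 4.752]

Posterior: Gamma(4+62, 5+10) = Gamma(66, 15) (shape, rate).
Equal-tailed 50% interval: Gamma(66, 15) quantiles at 0.25 and 0.75.
Posterior mean ≈ 4.400, SD ≈ 0.542; a Normal approximation gives roughly [4.035, 4.765].
Exact: lower = 4.024; upper = 4.752.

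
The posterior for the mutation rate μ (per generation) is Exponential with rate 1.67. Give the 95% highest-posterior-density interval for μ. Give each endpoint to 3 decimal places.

[0.000, 1.794]

The exponential density is strictly decreasing on [0, ∞), so the HPD interval is anchored at 0: [0, q] with P(μ ≤ q) = 0.95.
q = −ln(1 − 0.95) / 1.67 = 2.9957 / 1.67 = 1.794.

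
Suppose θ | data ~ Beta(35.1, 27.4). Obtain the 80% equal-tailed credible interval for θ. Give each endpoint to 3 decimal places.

[0.481, 0.641]

Posterior: Beta(35.1, 27.4).
Equal-tailed 80% interval: the 0.1 and 0.9 quantiles of Beta(35.1, 27.4).
Posterior mean ≈ 0.562, SD ≈ 0.062; a Normal approximation gives roughly [0.482, 0.641].
Exact: F⁻¹(0.1) = 0.481; F⁻¹(0.9) = 0.641.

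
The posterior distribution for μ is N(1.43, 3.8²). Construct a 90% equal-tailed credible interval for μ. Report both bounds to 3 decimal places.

The posterior is symmetric, so the 90% equal-tailed interval is μ = 1.43 ± z·3.8 with z = 1.645.
Half-width: 1.645 × 3.8 = 6.250.
1.43 − 6.250 = -4.820; 1.43 + 6.250 = 7.680.

[-4.820, 7.680]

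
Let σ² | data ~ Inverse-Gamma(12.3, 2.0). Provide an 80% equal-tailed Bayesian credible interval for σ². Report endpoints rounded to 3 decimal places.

[0.118, 0.248]

Inverse-Gamma(12.3, 2.0) quantiles: F⁻¹(0.1) and F⁻¹(0.9).
Equivalently, 1/σ² ~ Gamma(12.3, rate = 2.0); invert its 0.9 and 0.1 quantiles.
Posterior mean ≈ 0.177, SD ≈ 0.055; a Normal approximation gives roughly [0.106, 0.248].
Exact: lower = 0.118; upper = 0.248.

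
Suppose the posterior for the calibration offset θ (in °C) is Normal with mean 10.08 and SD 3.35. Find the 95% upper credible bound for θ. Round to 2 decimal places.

15.59

Need U with P(θ ≤ U) = 0.95: U = 10.08 + z_{0.05}·3.35.
z = 1.645; U = 10.08 + 1.645 × 3.35 = 15.59.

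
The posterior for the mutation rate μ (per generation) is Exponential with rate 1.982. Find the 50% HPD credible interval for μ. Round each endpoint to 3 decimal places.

[0.000, 0.350]

The exponential density is strictly decreasing on [0, ∞), so the HPD interval is anchored at 0: [0, q] with P(μ ≤ q) = 0.50.
q = −ln(1 − 0.50) / 1.982 = 0.6931 / 1.982 = 0.350.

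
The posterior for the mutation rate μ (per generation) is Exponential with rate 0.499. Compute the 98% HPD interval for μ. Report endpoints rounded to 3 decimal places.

[0.000, 7.840]

The exponential density is strictly decreasing on [0, ∞), so the HPD interval is anchored at 0: [0, q] with P(μ ≤ q) = 0.98.
q = −ln(1 − 0.98) / 0.499 = 3.9120 / 0.499 = 7.840.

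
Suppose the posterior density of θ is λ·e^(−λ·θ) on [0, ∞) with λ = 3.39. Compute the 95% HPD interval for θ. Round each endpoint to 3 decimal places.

[0.000, 0.884]

The exponential density is strictly decreasing on [0, ∞), so the HPD interval is anchored at 0: [0, q] with P(θ ≤ q) = 0.95.
q = −ln(1 − 0.95) / 3.39 = 2.9957 / 3.39 = 0.884.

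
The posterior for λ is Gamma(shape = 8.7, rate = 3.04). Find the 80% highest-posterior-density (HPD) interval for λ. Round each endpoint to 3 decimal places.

The posterior is unimodal and skewed, so the HPD interval has equal density at both endpoints and is the shortest 80% interval.
Solving f(1.527) = f(3.906) with F(3.906) − F(1.527) = 0.80 gives [1.527, 3.906].
For comparison, the equal-tailed interval is [1.710, 4.154]; the HPD is narrower and shifted toward the mode.

[1.527, 3.906]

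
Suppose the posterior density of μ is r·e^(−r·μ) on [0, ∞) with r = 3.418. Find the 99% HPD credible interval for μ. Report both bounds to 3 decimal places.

[0.000, 1.347]

The exponential density is strictly decreasing on [0, ∞), so the HPD interval is anchored at 0: [0, q] with P(μ ≤ q) = 0.99.
q = −ln(1 − 0.99) / 3.418 = 4.6052 / 3.418 = 1.347.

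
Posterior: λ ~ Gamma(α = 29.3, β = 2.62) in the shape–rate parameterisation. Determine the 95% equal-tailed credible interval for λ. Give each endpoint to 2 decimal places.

Posterior: Gamma(shape 29.3, rate 2.62).
Equal-tailed 95% interval: Gamma(29.3, 2.62) quantiles at 0.025 and 0.975.
Posterior mean ≈ 11.18, SD ≈ 2.07; a Normal approximation gives roughly [7.13, 15.23].
Exact: lower = 7.51; upper = 15.58.

[7.51, 15.58]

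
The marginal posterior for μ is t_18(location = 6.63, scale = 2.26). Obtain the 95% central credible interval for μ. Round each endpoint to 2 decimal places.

The t_18 distribution is symmetric; the 95% interval is 6.63 ± t·2.26 with t_{0.975,18} = 2.101.
Half-width: 2.101 × 2.26 = 4.75.
6.63 − 4.75 = 1.88; 6.63 + 4.75 = 11.38.

[1.88, 11.38]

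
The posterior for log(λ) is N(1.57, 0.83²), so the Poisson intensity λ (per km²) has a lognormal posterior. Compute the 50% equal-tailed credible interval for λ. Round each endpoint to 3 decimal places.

[2.746, 8.413]

On the log scale the 50% interval is 1.57 ± 0.674 × 0.83 = [1.0102, 2.1298].
Exponentiate: [e^1.0102, e^2.1298] = [2.746, 8.413].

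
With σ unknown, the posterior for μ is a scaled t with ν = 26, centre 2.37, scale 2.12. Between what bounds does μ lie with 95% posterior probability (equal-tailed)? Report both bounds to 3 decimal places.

[-1.988, 6.728]

The t_26 distribution is symmetric; the 95% interval is 2.37 ± t·2.12 with t_{0.975,26} = 2.056.
Half-width: 2.056 × 2.12 = 4.358.
2.37 − 4.358 = -1.988; 2.37 + 4.358 = 6.728.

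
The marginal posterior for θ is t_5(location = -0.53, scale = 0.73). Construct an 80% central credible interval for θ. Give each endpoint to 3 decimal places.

The t_5 distribution is symmetric; the 80% interval is -0.53 ± t·0.73 with t_{0.9,5} = 1.476.
Half-width: 1.476 × 0.73 = 1.077.
-0.53 − 1.077 = -1.607; -0.53 + 1.077 = 0.547.

[-1.607, 0.547]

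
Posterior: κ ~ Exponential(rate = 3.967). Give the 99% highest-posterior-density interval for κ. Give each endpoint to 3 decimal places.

The exponential density is strictly decreasing on [0, ∞), so the HPD interval is anchored at 0: [0, q] with P(κ ≤ q) = 0.99.
q = −ln(1 − 0.99) / 3.967 = 4.6052 / 3.967 = 1.161.

[0.000, 1.161]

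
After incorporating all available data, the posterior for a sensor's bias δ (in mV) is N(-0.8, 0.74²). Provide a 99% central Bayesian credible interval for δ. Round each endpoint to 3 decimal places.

[-2.706, 1.106]

The posterior is symmetric, so the 99% equal-tailed interval is δ = -0.8 ± z·0.74 with z = 2.576.
Half-width: 2.576 × 0.74 = 1.906.
-0.8 − 1.906 = -2.706; -0.8 + 1.906 = 1.106.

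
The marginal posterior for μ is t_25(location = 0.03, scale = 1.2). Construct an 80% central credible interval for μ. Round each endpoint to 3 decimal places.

[-1.550, 1.610]

The t_25 distribution is symmetric; the 80% interval is 0.03 ± t·1.2 with t_{0.9,25} = 1.316.
Half-width: 1.316 × 1.2 = 1.580.
0.03 − 1.580 = -1.550; 0.03 + 1.580 = 1.610.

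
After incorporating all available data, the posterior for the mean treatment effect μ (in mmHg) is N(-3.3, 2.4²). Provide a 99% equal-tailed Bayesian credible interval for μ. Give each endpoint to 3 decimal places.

The posterior is symmetric, so the 99% equal-tailed interval is μ = -3.3 ± z·2.4 with z = 2.576.
Half-width: 2.576 × 2.4 = 6.182.
-3.3 − 6.182 = -9.482; -3.3 + 6.182 = 2.882.

[-9.482, 2.882]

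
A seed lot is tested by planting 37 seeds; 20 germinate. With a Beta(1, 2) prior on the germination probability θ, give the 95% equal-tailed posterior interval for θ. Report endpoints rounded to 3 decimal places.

[0.372, 0.676]

Posterior: Beta(1+20, 2+17) = Beta(21, 19).
Equal-tailed 95% interval: the 0.025 and 0.975 quantiles of Beta(21, 19).
Posterior mean ≈ 0.525, SD ≈ 0.078; a Normal approximation gives roughly [0.372, 0.678].
Exact: F⁻¹(0.025) = 0.372; F⁻¹(0.975) = 0.676.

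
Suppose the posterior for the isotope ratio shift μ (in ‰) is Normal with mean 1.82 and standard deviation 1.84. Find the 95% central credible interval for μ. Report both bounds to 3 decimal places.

[-1.786, 5.426]

The posterior is symmetric, so the 95% equal-tailed interval is μ = 1.82 ± z·1.84 with z = 1.960.
Half-width: 1.960 × 1.84 = 3.606.
1.82 − 3.606 = -1.786; 1.82 + 3.606 = 5.426.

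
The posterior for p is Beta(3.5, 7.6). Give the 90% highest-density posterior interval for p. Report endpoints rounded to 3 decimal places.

The posterior is unimodal and skewed, so the HPD interval has equal density at both endpoints and is the shortest 90% interval.
Solving f(0.096) = f(0.526) with F(0.526) − F(0.096) = 0.90 gives [0.096, 0.526].
For comparison, the equal-tailed interval is [0.116, 0.554]; the HPD is narrower and shifted toward the mode.

[0.096, 0.526]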